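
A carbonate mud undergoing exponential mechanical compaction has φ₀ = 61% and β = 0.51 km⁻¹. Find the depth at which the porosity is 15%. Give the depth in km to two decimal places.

Invert Athy's law: Z = ln(φ₀/φ) / β
Z = ln(0.61/0.15) / 0.51 = ln(4.067) / 0.51 = 1.4028 / 0.51 = 2.751 km

2.75 km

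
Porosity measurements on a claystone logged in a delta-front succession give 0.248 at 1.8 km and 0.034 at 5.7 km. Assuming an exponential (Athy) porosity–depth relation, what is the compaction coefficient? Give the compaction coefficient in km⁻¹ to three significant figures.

Athy: φ(Z) = φ₀ e^(−βZ) ⇒ φ₁/φ₂ = e^{β(Z₂−Z₁)} ⇒ β = ln(φ₁/φ₂)/(Z₂−Z₁)
β = ln(0.248/0.034) / (5.7 − 1.8) = ln(7.294) / 3.9 = 1.9871 / 3.9 = 0.5095 km⁻¹

0.510 km⁻¹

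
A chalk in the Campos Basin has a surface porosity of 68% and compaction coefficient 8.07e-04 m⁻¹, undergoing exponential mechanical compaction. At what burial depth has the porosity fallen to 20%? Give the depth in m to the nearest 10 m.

1520 m

Working in km (1 km = 1000 m; k in km⁻¹ = k in m⁻¹ × 1000):
Invert Athy's law: z = ln(n₀/n) / k
z = ln(0.68/0.2) / 0.807 = ln(3.4) / 0.807 = 1.2238 / 0.807 = 1.516 km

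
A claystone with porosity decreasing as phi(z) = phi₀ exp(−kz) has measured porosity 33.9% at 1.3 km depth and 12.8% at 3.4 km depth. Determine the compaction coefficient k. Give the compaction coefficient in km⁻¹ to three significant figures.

0.464 km⁻¹

Athy: phi(z) = phi₀ e^(−kz) ⇒ phi₁/phi₂ = e^{k(z₂−z₁)} ⇒ k = ln(phi₁/phi₂)/(z₂−z₁)
k = ln(0.339/0.128) / (3.4 − 1.3) = ln(2.648) / 2.1 = 0.9740 / 2.1 = 0.4638 km⁻¹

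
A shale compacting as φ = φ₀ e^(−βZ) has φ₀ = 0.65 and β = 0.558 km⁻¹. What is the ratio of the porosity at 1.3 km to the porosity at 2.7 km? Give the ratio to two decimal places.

φ(Z₁)/φ(Z₂) = e^(−β·Z₁)/e^(−β·Z₂) = e^{β(Z₂−Z₁)}
= exp(0.558 × 1.4) = exp(0.7812) = 2.1841

2.18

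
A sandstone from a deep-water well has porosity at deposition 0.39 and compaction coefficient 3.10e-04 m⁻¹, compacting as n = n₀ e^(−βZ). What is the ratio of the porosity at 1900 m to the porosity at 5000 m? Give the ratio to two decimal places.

Working in km (1 km = 1000 m; β in km⁻¹ = β in m⁻¹ × 1000):
n(Z₁)/n(Z₂) = e^(−β·Z₁)/e^(−β·Z₂) = e^{β(Z₂−Z₁)}
= exp(0.31 × 3.1) = exp(0.961) = 2.6143

2.61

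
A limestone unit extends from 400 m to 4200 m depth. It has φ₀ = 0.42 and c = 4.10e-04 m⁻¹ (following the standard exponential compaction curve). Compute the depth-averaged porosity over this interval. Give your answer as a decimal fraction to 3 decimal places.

Working in km (1 km = 1000 m; c in km⁻¹ = c in m⁻¹ × 1000):
⟨φ⟩ = (1/(Z₂−Z₁)) ∫ φ₀ e^(−cZ) dZ = φ₀·(e^(−c·Z₁) − e^(−c·Z₂)) / (c·(Z₂−Z₁))
e^(−0.41×0.4) = 0.8487; e^(−0.41×4.2) = 0.1787
⟨φ⟩ = 0.42 × (0.8487 − 0.1787) / (0.41 × 3.8) = 0.42 × 0.4301 = 0.1806

0.181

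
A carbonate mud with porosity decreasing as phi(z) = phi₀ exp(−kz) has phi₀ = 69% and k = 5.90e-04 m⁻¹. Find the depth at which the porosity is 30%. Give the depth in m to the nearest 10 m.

Working in km (1 km = 1000 m; k in km⁻¹ = k in m⁻¹ × 1000):
Invert Athy's law: z = ln(phi₀/phi) / k
z = ln(0.69/0.3) / 0.59 = ln(2.3) / 0.59 = 0.8329 / 0.59 = 1.412 km

1410 m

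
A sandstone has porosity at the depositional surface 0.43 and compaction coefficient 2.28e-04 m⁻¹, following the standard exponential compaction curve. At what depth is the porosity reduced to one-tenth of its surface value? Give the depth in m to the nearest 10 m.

Working in km (1 km = 1000 m; c in km⁻¹ = c in m⁻¹ × 1000):
n/n₀ = 1/10 ⇒ exp(−c·z) = 1/10 ⇒ z = ln(10) / c
z = 2.3026 / 0.228 = 10.099 km

10100 m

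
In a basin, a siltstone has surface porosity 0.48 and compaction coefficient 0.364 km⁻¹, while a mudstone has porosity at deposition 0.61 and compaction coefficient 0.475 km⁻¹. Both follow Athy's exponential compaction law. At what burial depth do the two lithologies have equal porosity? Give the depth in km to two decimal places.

Set φ₀ₐ e^(−cₐd) = φ₀ᵦ e^(−cᵦd) ⇒ ln(φ₀ₐ/φ₀ᵦ) = (cₐ − cᵦ)·d
d = ln(0.48/0.61) / (0.364 − 0.475) = -0.2397 / -0.111 = 2.159 km

2.16 km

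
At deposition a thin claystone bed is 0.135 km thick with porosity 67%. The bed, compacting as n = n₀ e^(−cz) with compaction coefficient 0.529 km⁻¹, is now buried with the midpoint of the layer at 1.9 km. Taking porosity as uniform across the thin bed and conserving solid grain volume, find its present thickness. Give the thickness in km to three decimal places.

0.059 km

Porosity at 1.9 km: n = 0.67·exp(−0.529×1.9) = 0.2452
Solid-volume conservation: h(1−n) = h₀(1−n₀) ⇒ h = h₀·(1−n₀)/(1−n)
h = 0.135 × (1 − 0.67)/(1 − 0.2452) = 0.135 × 0.4372 = 0.0590 km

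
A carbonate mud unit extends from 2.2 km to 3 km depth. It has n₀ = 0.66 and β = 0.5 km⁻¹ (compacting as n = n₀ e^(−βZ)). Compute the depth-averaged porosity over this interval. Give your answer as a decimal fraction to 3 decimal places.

0.181

⟨n⟩ = (1/(Z₂−Z₁)) ∫ n₀ e^(−βZ) dZ = n₀·(e^(−β·Z₁) − e^(−β·Z₂)) / (β·(Z₂−Z₁))
e^(−0.5×2.2) = 0.3329; e^(−0.5×3) = 0.2231
⟨n⟩ = 0.66 × (0.3329 − 0.2231) / (0.5 × 0.8) = 0.66 × 0.2744 = 0.1811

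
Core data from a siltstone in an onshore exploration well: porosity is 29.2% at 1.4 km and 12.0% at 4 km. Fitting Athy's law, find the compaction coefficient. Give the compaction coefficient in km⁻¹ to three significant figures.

0.342 km⁻¹

Athy: φ(z) = φ₀ e^(−cz) ⇒ φ₁/φ₂ = e^{c(z₂−z₁)} ⇒ c = ln(φ₁/φ₂)/(z₂−z₁)
c = ln(0.292/0.12) / (4 − 1.4) = ln(2.433) / 2.6 = 0.8893 / 2.6 = 0.342 km⁻¹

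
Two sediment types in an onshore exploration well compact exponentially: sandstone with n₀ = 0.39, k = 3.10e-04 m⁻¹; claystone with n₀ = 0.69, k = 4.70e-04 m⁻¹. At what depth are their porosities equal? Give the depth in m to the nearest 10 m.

Working in km (1 km = 1000 m; k in km⁻¹ = k in m⁻¹ × 1000):
Set n₀ₐ e^(−kₐZ) = n₀ᵦ e^(−kᵦZ) ⇒ ln(n₀ₐ/n₀ᵦ) = (kₐ − kᵦ)·Z
Z = ln(0.39/0.69) / (0.31 − 0.47) = -0.5705 / -0.16 = 3.566 km

3570 m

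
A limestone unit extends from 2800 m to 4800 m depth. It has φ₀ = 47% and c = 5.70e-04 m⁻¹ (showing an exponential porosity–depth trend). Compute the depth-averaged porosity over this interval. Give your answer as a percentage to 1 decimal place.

5.7%

Working in km (1 km = 1000 m; c in km⁻¹ = c in m⁻¹ × 1000):
⟨φ⟩ = (1/(Z₂−Z₁)) ∫ φ₀ e^(−cZ) dZ = φ₀·(e^(−c·Z₁) − e^(−c·Z₂)) / (c·(Z₂−Z₁))
e^(−0.57×2.8) = 0.2027; e^(−0.57×4.8) = 0.0648
⟨φ⟩ = 0.47 × (0.2027 − 0.0648) / (0.57 × 2) = 0.47 × 0.1209 = 0.0568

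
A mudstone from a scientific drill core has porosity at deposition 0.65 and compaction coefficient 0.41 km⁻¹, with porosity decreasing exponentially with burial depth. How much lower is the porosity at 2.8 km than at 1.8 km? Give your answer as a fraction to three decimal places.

φ(1.8) = 0.65·e^(−0.41×1.8) = 0.3107
φ(2.8) = 0.65·e^(−0.41×2.8) = 0.2062
Δφ = 0.3107 − 0.2062 = 0.1045

0.105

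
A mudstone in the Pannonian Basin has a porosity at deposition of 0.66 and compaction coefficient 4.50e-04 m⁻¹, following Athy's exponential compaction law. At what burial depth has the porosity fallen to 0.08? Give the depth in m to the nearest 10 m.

Working in km (1 km = 1000 m; c in km⁻¹ = c in m⁻¹ × 1000):
Invert Athy's law: d = ln(n₀/n) / c
d = ln(0.66/0.08) / 0.45 = ln(8.25) / 0.45 = 2.1102 / 0.45 = 4.689 km

4690 m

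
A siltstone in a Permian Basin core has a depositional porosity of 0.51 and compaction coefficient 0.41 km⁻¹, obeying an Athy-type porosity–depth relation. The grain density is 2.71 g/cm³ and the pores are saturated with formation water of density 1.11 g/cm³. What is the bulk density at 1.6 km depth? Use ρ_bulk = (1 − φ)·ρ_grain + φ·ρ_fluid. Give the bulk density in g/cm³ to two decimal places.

2.29 g/cm³

Porosity at depth: phi = 0.51·exp(−0.41×1.6) = 0.51×0.5189 = 0.2647
Bulk density: ρ_b = (1−phi)ρ_g + phi·ρ_f = 0.7353×2.71 + 0.2647×1.11
       = 1.993 + 0.294 = 2.287 g/cm³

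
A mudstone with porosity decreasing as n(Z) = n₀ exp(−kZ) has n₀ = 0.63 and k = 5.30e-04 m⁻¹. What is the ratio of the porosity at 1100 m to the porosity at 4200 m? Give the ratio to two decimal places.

5.17

Working in km (1 km = 1000 m; k in km⁻¹ = k in m⁻¹ × 1000):
n(Z₁)/n(Z₂) = e^(−k·Z₁)/e^(−k·Z₂) = e^{k(Z₂−Z₁)}
= exp(0.53 × 3.1) = exp(1.643) = 5.1707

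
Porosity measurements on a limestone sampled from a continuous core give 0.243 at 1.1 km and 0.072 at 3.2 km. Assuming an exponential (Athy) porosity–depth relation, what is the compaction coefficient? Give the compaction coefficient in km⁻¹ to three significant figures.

0.579 km⁻¹

Athy: phi(Z) = phi₀ e^(−βZ) ⇒ phi₁/phi₂ = e^{β(Z₂−Z₁)} ⇒ β = ln(phi₁/phi₂)/(Z₂−Z₁)
β = ln(0.243/0.072) / (3.2 − 1.1) = ln(3.375) / 2.1 = 1.2164 / 2.1 = 0.5792 km⁻¹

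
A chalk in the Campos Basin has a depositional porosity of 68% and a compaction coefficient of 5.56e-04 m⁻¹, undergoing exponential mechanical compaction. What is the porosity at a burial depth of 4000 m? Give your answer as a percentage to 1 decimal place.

7.4%

Working in km (1 km = 1000 m; β in km⁻¹ = β in m⁻¹ × 1000):
phi = phi₀·exp(−β·Z) = 0.68 × exp(−0.556 × 4) = 0.68 × exp(−2.224)
  = 0.68 × 0.1082 = 0.0736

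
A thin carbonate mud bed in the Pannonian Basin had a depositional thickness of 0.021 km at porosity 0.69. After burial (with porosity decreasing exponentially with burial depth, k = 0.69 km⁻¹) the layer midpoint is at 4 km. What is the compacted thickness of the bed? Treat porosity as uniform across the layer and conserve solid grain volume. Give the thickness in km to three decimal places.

Porosity at 4 km: φ = 0.69·exp(−0.69×4) = 0.0437
Solid-volume conservation: h(1−φ) = h₀(1−φ₀) ⇒ h = h₀·(1−φ₀)/(1−φ)
h = 0.021 × (1 − 0.69)/(1 − 0.0437) = 0.021 × 0.3242 = 0.0068 km

0.007 km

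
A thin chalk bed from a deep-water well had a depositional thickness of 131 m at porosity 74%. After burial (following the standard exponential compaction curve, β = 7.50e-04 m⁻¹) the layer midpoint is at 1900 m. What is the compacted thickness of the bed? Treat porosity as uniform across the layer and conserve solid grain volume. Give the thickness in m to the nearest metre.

41 m

Working in km (1 km = 1000 m; β in km⁻¹ = β in m⁻¹ × 1000):
Porosity at 1.9 km: phi = 0.74·exp(−0.75×1.9) = 0.1780
Solid-volume conservation: h(1−phi) = h₀(1−phi₀) ⇒ h = h₀·(1−phi₀)/(1−phi)
h = 0.131 × (1 − 0.74)/(1 − 0.1780) = 0.131 × 0.3163 = 0.0414 km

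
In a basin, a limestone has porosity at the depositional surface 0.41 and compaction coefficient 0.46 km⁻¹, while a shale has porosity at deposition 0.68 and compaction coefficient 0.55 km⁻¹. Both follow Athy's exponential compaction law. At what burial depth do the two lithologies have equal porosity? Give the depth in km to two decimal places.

Set φ₀ₐ e^(−cₐz) = φ₀ᵦ e^(−cᵦz) ⇒ ln(φ₀ₐ/φ₀ᵦ) = (cₐ − cᵦ)·z
z = ln(0.41/0.68) / (0.46 − 0.55) = -0.5059 / -0.09 = 5.622 km

5.62 km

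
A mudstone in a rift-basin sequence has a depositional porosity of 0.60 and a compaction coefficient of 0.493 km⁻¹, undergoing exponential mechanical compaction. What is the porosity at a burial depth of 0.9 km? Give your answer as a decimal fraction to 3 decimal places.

0.385

n = n₀·exp(−c·d) = 0.6 × exp(−0.493 × 0.9) = 0.6 × exp(−0.4437)
  = 0.6 × 0.6417 = 0.3850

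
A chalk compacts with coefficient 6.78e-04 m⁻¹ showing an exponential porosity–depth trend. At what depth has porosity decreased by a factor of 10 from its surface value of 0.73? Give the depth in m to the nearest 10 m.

3400 m

Working in km (1 km = 1000 m; β in km⁻¹ = β in m⁻¹ × 1000):
phi/phi₀ = 1/10 ⇒ exp(−β·z) = 1/10 ⇒ z = ln(10) / β
z = 2.3026 / 0.678 = 3.396 km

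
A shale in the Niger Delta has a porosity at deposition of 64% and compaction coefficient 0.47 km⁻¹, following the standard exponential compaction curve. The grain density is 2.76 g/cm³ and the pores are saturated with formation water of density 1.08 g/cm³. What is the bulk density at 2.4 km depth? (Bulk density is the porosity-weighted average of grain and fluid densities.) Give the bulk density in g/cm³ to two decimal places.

Porosity at depth: n = 0.64·exp(−0.47×2.4) = 0.64×0.3237 = 0.2072
Bulk density: ρ_b = (1−n)ρ_g + n·ρ_f = 0.7928×2.76 + 0.2072×1.08
       = 2.188 + 0.224 = 2.412 g/cm³

2.41 g/cm³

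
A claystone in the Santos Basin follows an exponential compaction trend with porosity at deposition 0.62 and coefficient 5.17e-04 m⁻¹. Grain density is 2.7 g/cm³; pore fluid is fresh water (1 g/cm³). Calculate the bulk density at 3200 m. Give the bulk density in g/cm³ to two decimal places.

Working in km (1 km = 1000 m; k in km⁻¹ = k in m⁻¹ × 1000):
Porosity at depth: φ = 0.62·exp(−0.517×3.2) = 0.62×0.1912 = 0.1185
Bulk density: ρ_b = (1−φ)ρ_g + φ·ρ_f = 0.8815×2.7 + 0.1185×1
       = 2.380 + 0.119 = 2.498 g/cm³

2.50 g/cm³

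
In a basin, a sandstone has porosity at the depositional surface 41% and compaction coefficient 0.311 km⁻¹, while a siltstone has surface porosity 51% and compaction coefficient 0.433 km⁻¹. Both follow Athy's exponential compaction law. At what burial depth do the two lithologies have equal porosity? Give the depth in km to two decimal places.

1.79 km

Set φ₀ₐ e^(−cₐd) = φ₀ᵦ e^(−cᵦd) ⇒ ln(φ₀ₐ/φ₀ᵦ) = (cₐ − cᵦ)·d
d = ln(0.41/0.51) / (0.311 − 0.433) = -0.2183 / -0.122 = 1.789 km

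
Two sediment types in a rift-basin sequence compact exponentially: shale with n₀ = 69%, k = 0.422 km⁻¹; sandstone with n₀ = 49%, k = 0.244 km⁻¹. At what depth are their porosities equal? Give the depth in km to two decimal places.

1.92 km

Set n₀ₐ e^(−kₐd) = n₀ᵦ e^(−kᵦd) ⇒ ln(n₀ₐ/n₀ᵦ) = (kₐ − kᵦ)·d
d = ln(0.69/0.49) / (0.422 − 0.244) = 0.3423 / 0.178 = 1.923 km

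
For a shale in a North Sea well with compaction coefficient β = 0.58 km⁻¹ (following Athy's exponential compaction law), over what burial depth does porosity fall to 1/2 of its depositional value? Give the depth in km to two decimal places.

n/n₀ = 1/2 ⇒ exp(−β·z) = 1/2 ⇒ z = ln(2) / β
z = 0.6931 / 0.58 = 1.195 km

1.20 km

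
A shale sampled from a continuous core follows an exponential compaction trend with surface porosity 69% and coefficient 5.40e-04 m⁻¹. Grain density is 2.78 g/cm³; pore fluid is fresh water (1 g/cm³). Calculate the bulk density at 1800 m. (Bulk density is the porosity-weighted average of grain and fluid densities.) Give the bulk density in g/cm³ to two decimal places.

Working in km (1 km = 1000 m; c in km⁻¹ = c in m⁻¹ × 1000):
Porosity at depth: n = 0.69·exp(−0.54×1.8) = 0.69×0.3783 = 0.2610
Bulk density: ρ_b = (1−n)ρ_g + n·ρ_f = 0.7390×2.78 + 0.2610×1
       = 2.054 + 0.261 = 2.315 g/cm³

2.32 g/cm³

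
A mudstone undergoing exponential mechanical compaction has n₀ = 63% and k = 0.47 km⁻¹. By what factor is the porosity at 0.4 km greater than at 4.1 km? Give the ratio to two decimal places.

n(z₁)/n(z₂) = e^(−k·z₁)/e^(−k·z₂) = e^{k(z₂−z₁)}
= exp(0.47 × 3.7) = exp(1.739) = 5.6916

5.69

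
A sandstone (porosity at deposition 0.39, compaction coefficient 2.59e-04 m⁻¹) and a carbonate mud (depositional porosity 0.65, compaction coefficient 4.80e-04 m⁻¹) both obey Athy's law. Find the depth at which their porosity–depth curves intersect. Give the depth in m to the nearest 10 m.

Working in km (1 km = 1000 m; c in km⁻¹ = c in m⁻¹ × 1000):
Set phi₀ₐ e^(−cₐd) = phi₀ᵦ e^(−cᵦd) ⇒ ln(phi₀ₐ/phi₀ᵦ) = (cₐ − cᵦ)·d
d = ln(0.39/0.65) / (0.259 − 0.48) = -0.5108 / -0.221 = 2.311 km

2310 m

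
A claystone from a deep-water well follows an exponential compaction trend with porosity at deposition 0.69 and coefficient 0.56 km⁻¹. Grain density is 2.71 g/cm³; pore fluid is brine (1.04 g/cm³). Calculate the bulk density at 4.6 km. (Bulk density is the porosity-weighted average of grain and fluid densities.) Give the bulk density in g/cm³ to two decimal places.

Porosity at depth: φ = 0.69·exp(−0.56×4.6) = 0.69×0.0761 = 0.0525
Bulk density: ρ_b = (1−φ)ρ_g + φ·ρ_f = 0.9475×2.71 + 0.0525×1.04
       = 2.568 + 0.055 = 2.622 g/cm³

2.62 g/cm³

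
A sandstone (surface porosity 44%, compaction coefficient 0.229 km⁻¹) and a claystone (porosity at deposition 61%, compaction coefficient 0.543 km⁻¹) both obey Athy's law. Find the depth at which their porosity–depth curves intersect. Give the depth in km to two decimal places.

Set φ₀ₐ e^(−cₐZ) = φ₀ᵦ e^(−cᵦZ) ⇒ ln(φ₀ₐ/φ₀ᵦ) = (cₐ − cᵦ)·Z
Z = ln(0.44/0.61) / (0.229 − 0.543) = -0.3267 / -0.314 = 1.040 km

1.04 km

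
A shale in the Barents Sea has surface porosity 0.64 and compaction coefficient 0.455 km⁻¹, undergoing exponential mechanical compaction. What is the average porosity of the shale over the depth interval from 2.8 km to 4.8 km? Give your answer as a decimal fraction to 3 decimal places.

⟨φ⟩ = (1/(z₂−z₁)) ∫ φ₀ e^(−cz) dz = φ₀·(e^(−c·z₁) − e^(−c·z₂)) / (c·(z₂−z₁))
e^(−0.455×2.8) = 0.2797; e^(−0.455×4.8) = 0.1126
⟨φ⟩ = 0.64 × (0.2797 − 0.1126) / (0.455 × 2) = 0.64 × 0.1836 = 0.1175

0.118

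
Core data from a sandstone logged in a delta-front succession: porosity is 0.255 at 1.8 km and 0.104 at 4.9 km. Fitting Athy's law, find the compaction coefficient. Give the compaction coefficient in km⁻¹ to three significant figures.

0.289 km⁻¹

Athy: n(Z) = n₀ e^(−βZ) ⇒ n₁/n₂ = e^{β(Z₂−Z₁)} ⇒ β = ln(n₁/n₂)/(Z₂−Z₁)
β = ln(0.255/0.104) / (4.9 − 1.8) = ln(2.452) / 3.1 = 0.8969 / 3.1 = 0.2893 km⁻¹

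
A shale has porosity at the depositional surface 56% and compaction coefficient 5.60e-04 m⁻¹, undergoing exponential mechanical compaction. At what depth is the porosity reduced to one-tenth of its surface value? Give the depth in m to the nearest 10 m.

4110 m

Working in km (1 km = 1000 m; k in km⁻¹ = k in m⁻¹ × 1000):
phi/phi₀ = 1/10 ⇒ exp(−k·d) = 1/10 ⇒ d = ln(10) / k
d = 2.3026 / 0.56 = 4.112 km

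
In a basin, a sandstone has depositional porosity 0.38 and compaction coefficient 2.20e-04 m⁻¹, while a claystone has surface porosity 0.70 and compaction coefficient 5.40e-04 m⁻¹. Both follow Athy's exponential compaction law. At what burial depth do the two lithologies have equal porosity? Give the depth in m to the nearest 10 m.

1910 m

Working in km (1 km = 1000 m; β in km⁻¹ = β in m⁻¹ × 1000):
Set n₀ₐ e^(−βₐd) = n₀ᵦ e^(−βᵦd) ⇒ ln(n₀ₐ/n₀ᵦ) = (βₐ − βᵦ)·d
d = ln(0.38/0.7) / (0.22 − 0.54) = -0.6109 / -0.32 = 1.909 km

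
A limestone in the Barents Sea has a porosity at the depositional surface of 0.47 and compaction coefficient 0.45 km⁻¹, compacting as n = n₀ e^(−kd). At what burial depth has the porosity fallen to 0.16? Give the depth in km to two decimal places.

Invert Athy's law: d = ln(n₀/n) / k
d = ln(0.47/0.16) / 0.45 = ln(2.937) / 0.45 = 1.0776 / 0.45 = 2.395 km

2.39 km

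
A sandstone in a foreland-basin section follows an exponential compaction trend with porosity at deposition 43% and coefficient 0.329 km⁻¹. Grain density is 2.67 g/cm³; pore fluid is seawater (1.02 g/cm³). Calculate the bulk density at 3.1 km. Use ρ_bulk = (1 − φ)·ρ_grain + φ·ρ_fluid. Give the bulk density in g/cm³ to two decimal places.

2.41 g/cm³

Porosity at depth: phi = 0.43·exp(−0.329×3.1) = 0.43×0.3606 = 0.1551
Bulk density: ρ_b = (1−phi)ρ_g + phi·ρ_f = 0.8449×2.67 + 0.1551×1.02
       = 2.256 + 0.158 = 2.414 g/cm³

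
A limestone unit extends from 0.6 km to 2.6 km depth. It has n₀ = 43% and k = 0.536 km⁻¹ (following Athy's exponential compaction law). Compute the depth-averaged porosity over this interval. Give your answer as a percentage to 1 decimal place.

19.1%

⟨n⟩ = (1/(z₂−z₁)) ∫ n₀ e^(−kz) dz = n₀·(e^(−k·z₁) − e^(−k·z₂)) / (k·(z₂−z₁))
e^(−0.536×0.6) = 0.7250; e^(−0.536×2.6) = 0.2482
⟨n⟩ = 0.43 × (0.7250 − 0.2482) / (0.536 × 2) = 0.43 × 0.4448 = 0.1913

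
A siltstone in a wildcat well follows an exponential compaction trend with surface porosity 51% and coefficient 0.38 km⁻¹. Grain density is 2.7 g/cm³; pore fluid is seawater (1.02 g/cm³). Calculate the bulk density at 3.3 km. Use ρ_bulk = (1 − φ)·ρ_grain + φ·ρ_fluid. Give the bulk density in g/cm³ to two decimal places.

Porosity at depth: phi = 0.51·exp(−0.38×3.3) = 0.51×0.2854 = 0.1455
Bulk density: ρ_b = (1−phi)ρ_g + phi·ρ_f = 0.8545×2.7 + 0.1455×1.02
       = 2.307 + 0.148 = 2.456 g/cm³

2.46 g/cm³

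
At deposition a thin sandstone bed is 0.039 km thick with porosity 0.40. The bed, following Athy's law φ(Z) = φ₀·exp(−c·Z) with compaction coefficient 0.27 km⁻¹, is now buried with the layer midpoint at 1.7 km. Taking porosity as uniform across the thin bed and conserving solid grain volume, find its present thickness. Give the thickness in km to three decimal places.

Porosity at 1.7 km: φ = 0.4·exp(−0.27×1.7) = 0.2528
Solid-volume conservation: h(1−φ) = h₀(1−φ₀) ⇒ h = h₀·(1−φ₀)/(1−φ)
h = 0.039 × (1 − 0.4)/(1 − 0.2528) = 0.039 × 0.8030 = 0.0313 km

0.031 km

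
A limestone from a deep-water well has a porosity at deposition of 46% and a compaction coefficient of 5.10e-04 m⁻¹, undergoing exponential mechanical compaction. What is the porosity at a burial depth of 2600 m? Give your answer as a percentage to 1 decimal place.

12.2%

Working in km (1 km = 1000 m; c in km⁻¹ = c in m⁻¹ × 1000):
n = n₀·exp(−c·d) = 0.46 × exp(−0.51 × 2.6) = 0.46 × exp(−1.326)
  = 0.46 × 0.2655 = 0.1221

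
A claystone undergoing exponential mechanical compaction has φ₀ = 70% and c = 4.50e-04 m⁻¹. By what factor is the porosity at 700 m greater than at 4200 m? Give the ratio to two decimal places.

4.83

Working in km (1 km = 1000 m; c in km⁻¹ = c in m⁻¹ × 1000):
φ(d₁)/φ(d₂) = e^(−c·d₁)/e^(−c·d₂) = e^{c(d₂−d₁)}
= exp(0.45 × 3.5) = exp(1.575) = 4.8307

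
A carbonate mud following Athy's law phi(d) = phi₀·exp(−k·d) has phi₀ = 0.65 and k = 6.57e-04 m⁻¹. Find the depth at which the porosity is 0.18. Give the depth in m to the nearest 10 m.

1950 m

Working in km (1 km = 1000 m; k in km⁻¹ = k in m⁻¹ × 1000):
Invert Athy's law: d = ln(phi₀/phi) / k
d = ln(0.65/0.18) / 0.657 = ln(3.611) / 0.657 = 1.2840 / 0.657 = 1.954 km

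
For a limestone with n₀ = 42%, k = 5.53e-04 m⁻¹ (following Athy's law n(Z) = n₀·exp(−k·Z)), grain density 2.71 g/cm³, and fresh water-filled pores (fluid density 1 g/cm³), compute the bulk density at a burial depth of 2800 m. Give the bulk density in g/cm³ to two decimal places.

2.56 g/cm³

Working in km (1 km = 1000 m; k in km⁻¹ = k in m⁻¹ × 1000):
Porosity at depth: n = 0.42·exp(−0.553×2.8) = 0.42×0.2126 = 0.0893
Bulk density: ρ_b = (1−n)ρ_g + n·ρ_f = 0.9107×2.71 + 0.0893×1
       = 2.468 + 0.089 = 2.557 g/cm³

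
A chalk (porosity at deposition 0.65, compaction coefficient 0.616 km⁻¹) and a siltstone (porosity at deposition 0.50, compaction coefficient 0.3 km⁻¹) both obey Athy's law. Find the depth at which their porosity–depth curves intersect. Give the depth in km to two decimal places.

0.83 km

Set n₀ₐ e^(−cₐZ) = n₀ᵦ e^(−cᵦZ) ⇒ ln(n₀ₐ/n₀ᵦ) = (cₐ − cᵦ)·Z
Z = ln(0.65/0.5) / (0.616 − 0.3) = 0.2624 / 0.316 = 0.830 km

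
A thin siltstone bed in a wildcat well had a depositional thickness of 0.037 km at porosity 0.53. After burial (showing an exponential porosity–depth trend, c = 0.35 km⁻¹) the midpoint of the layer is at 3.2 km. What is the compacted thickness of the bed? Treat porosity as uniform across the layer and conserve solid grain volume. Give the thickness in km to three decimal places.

Porosity at 3.2 km: phi = 0.53·exp(−0.35×3.2) = 0.1729
Solid-volume conservation: h(1−phi) = h₀(1−phi₀) ⇒ h = h₀·(1−phi₀)/(1−phi)
h = 0.037 × (1 − 0.53)/(1 − 0.1729) = 0.037 × 0.5683 = 0.0210 km

0.021 km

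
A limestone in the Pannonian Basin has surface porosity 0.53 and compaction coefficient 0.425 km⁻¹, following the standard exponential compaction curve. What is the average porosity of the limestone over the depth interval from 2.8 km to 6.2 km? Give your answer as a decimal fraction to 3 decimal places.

⟨phi⟩ = (1/(z₂−z₁)) ∫ phi₀ e^(−cz) dz = phi₀·(e^(−c·z₁) − e^(−c·z₂)) / (c·(z₂−z₁))
e^(−0.425×2.8) = 0.3042; e^(−0.425×6.2) = 0.0717
⟨phi⟩ = 0.53 × (0.3042 − 0.0717) / (0.425 × 3.4) = 0.53 × 0.1609 = 0.0853

0.085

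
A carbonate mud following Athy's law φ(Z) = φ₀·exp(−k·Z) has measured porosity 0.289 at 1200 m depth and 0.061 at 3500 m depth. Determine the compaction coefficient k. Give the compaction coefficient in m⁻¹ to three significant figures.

Working in km (1 km = 1000 m; k in km⁻¹ = k in m⁻¹ × 1000):
Athy: φ(Z) = φ₀ e^(−kZ) ⇒ φ₁/φ₂ = e^{k(Z₂−Z₁)} ⇒ k = ln(φ₁/φ₂)/(Z₂−Z₁)
k = ln(0.289/0.061) / (3.5 − 1.2) = ln(4.738) / 2.3 = 1.5556 / 2.3 = 0.6763 km⁻¹

0.000676 m⁻¹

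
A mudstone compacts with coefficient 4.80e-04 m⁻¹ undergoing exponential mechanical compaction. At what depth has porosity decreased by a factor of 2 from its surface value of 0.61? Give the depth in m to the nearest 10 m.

Working in km (1 km = 1000 m; k in km⁻¹ = k in m⁻¹ × 1000):
phi/phi₀ = 1/2 ⇒ exp(−k·z) = 1/2 ⇒ z = ln(2) / k
z = 0.6931 / 0.48 = 1.444 km

1440 m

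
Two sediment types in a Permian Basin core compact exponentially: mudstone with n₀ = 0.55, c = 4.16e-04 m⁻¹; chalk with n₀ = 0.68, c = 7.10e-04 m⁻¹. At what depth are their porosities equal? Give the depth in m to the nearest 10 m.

720 m

Working in km (1 km = 1000 m; c in km⁻¹ = c in m⁻¹ × 1000):
Set n₀ₐ e^(−cₐd) = n₀ᵦ e^(−cᵦd) ⇒ ln(n₀ₐ/n₀ᵦ) = (cₐ − cᵦ)·d
d = ln(0.55/0.68) / (0.416 − 0.71) = -0.2122 / -0.294 = 0.722 km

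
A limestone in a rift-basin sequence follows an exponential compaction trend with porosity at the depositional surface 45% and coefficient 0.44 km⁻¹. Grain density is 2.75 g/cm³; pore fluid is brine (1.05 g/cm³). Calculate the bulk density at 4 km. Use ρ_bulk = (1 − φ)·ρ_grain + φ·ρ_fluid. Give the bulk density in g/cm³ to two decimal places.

2.62 g/cm³

Porosity at depth: n = 0.45·exp(−0.44×4) = 0.45×0.1720 = 0.0774
Bulk density: ρ_b = (1−n)ρ_g + n·ρ_f = 0.9226×2.75 + 0.0774×1.05
       = 2.537 + 0.081 = 2.618 g/cm³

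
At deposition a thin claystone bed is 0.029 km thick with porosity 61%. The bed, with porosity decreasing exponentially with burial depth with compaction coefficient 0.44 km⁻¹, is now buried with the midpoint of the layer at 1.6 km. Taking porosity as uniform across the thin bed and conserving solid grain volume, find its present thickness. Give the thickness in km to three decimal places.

0.016 km

Porosity at 1.6 km: phi = 0.61·exp(−0.44×1.6) = 0.3017
Solid-volume conservation: h(1−phi) = h₀(1−phi₀) ⇒ h = h₀·(1−phi₀)/(1−phi)
h = 0.029 × (1 − 0.61)/(1 − 0.3017) = 0.029 × 0.5585 = 0.0162 km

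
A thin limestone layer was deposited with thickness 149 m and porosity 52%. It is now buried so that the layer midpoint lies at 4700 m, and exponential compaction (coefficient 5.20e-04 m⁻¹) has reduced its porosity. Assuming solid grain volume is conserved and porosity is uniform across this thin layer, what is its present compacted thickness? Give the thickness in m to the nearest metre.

75 m

Working in km (1 km = 1000 m; β in km⁻¹ = β in m⁻¹ × 1000):
Porosity at 4.7 km: n = 0.52·exp(−0.52×4.7) = 0.0451
Solid-volume conservation: h(1−n) = h₀(1−n₀) ⇒ h = h₀·(1−n₀)/(1−n)
h = 0.149 × (1 − 0.52)/(1 − 0.0451) = 0.149 × 0.5027 = 0.0749 km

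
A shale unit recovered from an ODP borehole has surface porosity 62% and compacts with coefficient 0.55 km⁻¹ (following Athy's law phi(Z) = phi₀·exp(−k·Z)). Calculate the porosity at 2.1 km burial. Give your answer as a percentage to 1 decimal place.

phi = phi₀·exp(−k·Z) = 0.62 × exp(−0.55 × 2.1) = 0.62 × exp(−1.155)
  = 0.62 × 0.3151 = 0.1953

19.5%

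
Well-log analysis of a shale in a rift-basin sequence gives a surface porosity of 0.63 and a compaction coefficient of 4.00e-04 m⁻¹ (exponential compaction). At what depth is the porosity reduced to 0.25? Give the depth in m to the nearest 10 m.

Working in km (1 km = 1000 m; β in km⁻¹ = β in m⁻¹ × 1000):
Invert Athy's law: d = ln(n₀/n) / β
d = ln(0.63/0.25) / 0.4 = ln(2.52) / 0.4 = 0.9243 / 0.4 = 2.311 km

2310 m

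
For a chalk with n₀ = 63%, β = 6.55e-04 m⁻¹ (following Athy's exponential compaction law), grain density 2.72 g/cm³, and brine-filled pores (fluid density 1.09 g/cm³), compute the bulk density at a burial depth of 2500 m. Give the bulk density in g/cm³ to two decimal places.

Working in km (1 km = 1000 m; β in km⁻¹ = β in m⁻¹ × 1000):
Porosity at depth: n = 0.63·exp(−0.655×2.5) = 0.63×0.1945 = 0.1225
Bulk density: ρ_b = (1−n)ρ_g + n·ρ_f = 0.8775×2.72 + 0.1225×1.09
       = 2.387 + 0.134 = 2.520 g/cm³

2.52 g/cm³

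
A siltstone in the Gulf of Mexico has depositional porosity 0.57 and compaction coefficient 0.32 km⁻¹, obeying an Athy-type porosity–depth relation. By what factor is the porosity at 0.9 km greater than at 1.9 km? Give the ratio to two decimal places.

1.38

φ(Z₁)/φ(Z₂) = e^(−β·Z₁)/e^(−β·Z₂) = e^{β(Z₂−Z₁)}
= exp(0.32 × 1) = exp(0.32) = 1.3771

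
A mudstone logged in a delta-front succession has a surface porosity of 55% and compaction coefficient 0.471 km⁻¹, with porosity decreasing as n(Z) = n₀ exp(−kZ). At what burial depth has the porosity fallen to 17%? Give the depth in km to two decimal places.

2.49 km

Invert Athy's law: Z = ln(n₀/n) / k
Z = ln(0.55/0.17) / 0.471 = ln(3.235) / 0.471 = 1.1741 / 0.471 = 2.493 km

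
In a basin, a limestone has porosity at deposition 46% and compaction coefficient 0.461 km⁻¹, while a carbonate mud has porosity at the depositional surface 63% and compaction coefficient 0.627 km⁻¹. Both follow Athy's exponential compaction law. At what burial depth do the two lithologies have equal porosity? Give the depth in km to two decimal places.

Set phi₀ₐ e^(−βₐd) = phi₀ᵦ e^(−βᵦd) ⇒ ln(phi₀ₐ/phi₀ᵦ) = (βₐ − βᵦ)·d
d = ln(0.46/0.63) / (0.461 − 0.627) = -0.3145 / -0.166 = 1.895 km

1.89 km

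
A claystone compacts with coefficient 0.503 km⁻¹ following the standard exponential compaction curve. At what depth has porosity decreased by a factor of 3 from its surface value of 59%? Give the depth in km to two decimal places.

2.18 km

φ/φ₀ = 1/3 ⇒ exp(−k·z) = 1/3 ⇒ z = ln(3) / k
z = 1.0986 / 0.503 = 2.184 km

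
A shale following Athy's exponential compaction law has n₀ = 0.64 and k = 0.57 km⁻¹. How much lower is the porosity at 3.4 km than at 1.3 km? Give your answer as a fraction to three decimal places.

0.213

n(1.3) = 0.64·e^(−0.57×1.3) = 0.3050
n(3.4) = 0.64·e^(−0.57×3.4) = 0.0922
Δn = 0.3050 − 0.0922 = 0.2129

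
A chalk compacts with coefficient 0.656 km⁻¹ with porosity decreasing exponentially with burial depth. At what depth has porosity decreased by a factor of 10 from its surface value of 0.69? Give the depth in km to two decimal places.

φ/φ₀ = 1/10 ⇒ exp(−c·Z) = 1/10 ⇒ Z = ln(10) / c
Z = 2.3026 / 0.656 = 3.510 km

3.51 km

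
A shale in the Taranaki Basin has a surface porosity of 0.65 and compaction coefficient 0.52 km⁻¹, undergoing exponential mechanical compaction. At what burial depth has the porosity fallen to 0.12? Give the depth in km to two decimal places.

3.25 km

Invert Athy's law: Z = ln(phi₀/phi) / c
Z = ln(0.65/0.12) / 0.52 = ln(5.417) / 0.52 = 1.6895 / 0.52 = 3.249 km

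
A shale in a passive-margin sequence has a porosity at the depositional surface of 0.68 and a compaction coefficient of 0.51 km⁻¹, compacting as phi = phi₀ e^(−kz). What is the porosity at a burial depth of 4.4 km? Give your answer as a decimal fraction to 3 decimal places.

phi = phi₀·exp(−k·z) = 0.68 × exp(−0.51 × 4.4) = 0.68 × exp(−2.244)
  = 0.68 × 0.1060 = 0.0721

0.072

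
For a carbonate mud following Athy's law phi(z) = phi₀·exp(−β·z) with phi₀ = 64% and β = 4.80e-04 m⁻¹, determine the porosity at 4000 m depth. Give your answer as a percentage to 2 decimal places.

Working in km (1 km = 1000 m; β in km⁻¹ = β in m⁻¹ × 1000):
phi = phi₀·exp(−β·z) = 0.64 × exp(−0.48 × 4) = 0.64 × exp(−1.92)
  = 0.64 × 0.1466 = 0.0938

9.38%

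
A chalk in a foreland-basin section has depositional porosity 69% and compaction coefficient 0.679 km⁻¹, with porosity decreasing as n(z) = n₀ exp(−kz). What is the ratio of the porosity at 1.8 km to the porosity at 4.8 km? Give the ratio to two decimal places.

n(z₁)/n(z₂) = e^(−k·z₁)/e^(−k·z₂) = e^{k(z₂−z₁)}
= exp(0.679 × 3) = exp(2.037) = 7.6676

7.67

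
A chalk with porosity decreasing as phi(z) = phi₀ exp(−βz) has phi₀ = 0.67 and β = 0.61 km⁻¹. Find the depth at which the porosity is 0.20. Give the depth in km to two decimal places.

Invert Athy's law: z = ln(phi₀/phi) / β
z = ln(0.67/0.2) / 0.61 = ln(3.35) / 0.61 = 1.2090 / 0.61 = 1.982 km

1.98 km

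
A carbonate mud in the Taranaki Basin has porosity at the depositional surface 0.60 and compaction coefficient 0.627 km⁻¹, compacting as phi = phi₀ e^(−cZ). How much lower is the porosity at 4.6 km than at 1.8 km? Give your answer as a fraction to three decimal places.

phi(1.8) = 0.6·e^(−0.627×1.8) = 0.1941
phi(4.6) = 0.6·e^(−0.627×4.6) = 0.0335
Δphi = 0.1941 − 0.0335 = 0.1606

0.161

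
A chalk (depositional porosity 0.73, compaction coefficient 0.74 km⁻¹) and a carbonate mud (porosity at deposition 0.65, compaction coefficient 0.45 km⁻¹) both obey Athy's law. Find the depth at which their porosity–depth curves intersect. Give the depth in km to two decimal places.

0.40 km

Set φ₀ₐ e^(−βₐd) = φ₀ᵦ e^(−βᵦd) ⇒ ln(φ₀ₐ/φ₀ᵦ) = (βₐ − βᵦ)·d
d = ln(0.73/0.65) / (0.74 − 0.45) = 0.1161 / 0.29 = 0.400 km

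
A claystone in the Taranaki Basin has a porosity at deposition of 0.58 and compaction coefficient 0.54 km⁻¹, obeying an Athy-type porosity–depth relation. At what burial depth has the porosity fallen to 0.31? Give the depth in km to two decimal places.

1.16 km

Invert Athy's law: Z = ln(φ₀/φ) / k
Z = ln(0.58/0.31) / 0.54 = ln(1.871) / 0.54 = 0.6265 / 0.54 = 1.160 km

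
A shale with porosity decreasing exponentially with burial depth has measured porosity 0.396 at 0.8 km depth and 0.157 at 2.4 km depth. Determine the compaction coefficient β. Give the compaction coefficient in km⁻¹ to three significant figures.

Athy: φ(z) = φ₀ e^(−βz) ⇒ φ₁/φ₂ = e^{β(z₂−z₁)} ⇒ β = ln(φ₁/φ₂)/(z₂−z₁)
β = ln(0.396/0.157) / (2.4 − 0.8) = ln(2.522) / 1.6 = 0.9252 / 1.6 = 0.5782 km⁻¹

0.578 km⁻¹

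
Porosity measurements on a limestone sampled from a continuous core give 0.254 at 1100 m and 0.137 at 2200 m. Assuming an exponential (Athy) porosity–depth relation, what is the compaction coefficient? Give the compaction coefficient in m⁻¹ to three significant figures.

0.000561 m⁻¹

Working in km (1 km = 1000 m; k in km⁻¹ = k in m⁻¹ × 1000):
Athy: n(z) = n₀ e^(−kz) ⇒ n₁/n₂ = e^{k(z₂−z₁)} ⇒ k = ln(n₁/n₂)/(z₂−z₁)
k = ln(0.254/0.137) / (2.2 − 1.1) = ln(1.854) / 1.1 = 0.6174 / 1.1 = 0.5612 km⁻¹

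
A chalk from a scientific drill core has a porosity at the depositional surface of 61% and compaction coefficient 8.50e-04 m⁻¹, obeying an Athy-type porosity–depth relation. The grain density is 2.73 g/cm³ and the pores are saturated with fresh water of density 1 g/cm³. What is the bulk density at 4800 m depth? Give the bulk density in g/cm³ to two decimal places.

Working in km (1 km = 1000 m; c in km⁻¹ = c in m⁻¹ × 1000):
Porosity at depth: φ = 0.61·exp(−0.85×4.8) = 0.61×0.0169 = 0.0103
Bulk density: ρ_b = (1−φ)ρ_g + φ·ρ_f = 0.9897×2.73 + 0.0103×1
       = 2.702 + 0.010 = 2.712 g/cm³

2.71 g/cm³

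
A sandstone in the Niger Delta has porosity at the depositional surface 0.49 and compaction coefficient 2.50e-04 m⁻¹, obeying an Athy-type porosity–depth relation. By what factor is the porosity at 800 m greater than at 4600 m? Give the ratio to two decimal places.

Working in km (1 km = 1000 m; c in km⁻¹ = c in m⁻¹ × 1000):
n(d₁)/n(d₂) = e^(−c·d₁)/e^(−c·d₂) = e^{c(d₂−d₁)}
= exp(0.25 × 3.8) = exp(0.95) = 2.5857

2.59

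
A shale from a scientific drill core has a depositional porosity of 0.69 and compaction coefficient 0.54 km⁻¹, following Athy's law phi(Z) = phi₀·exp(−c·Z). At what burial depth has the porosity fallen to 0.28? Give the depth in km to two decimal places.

Invert Athy's law: Z = ln(phi₀/phi) / c
Z = ln(0.69/0.28) / 0.54 = ln(2.464) / 0.54 = 0.9019 / 0.54 = 1.670 km

1.67 km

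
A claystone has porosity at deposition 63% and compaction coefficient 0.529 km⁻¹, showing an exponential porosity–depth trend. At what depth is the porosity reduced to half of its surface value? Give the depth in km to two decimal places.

n/n₀ = 1/2 ⇒ exp(−k·z) = 1/2 ⇒ z = ln(2) / k
z = 0.6931 / 0.529 = 1.310 km

1.31 km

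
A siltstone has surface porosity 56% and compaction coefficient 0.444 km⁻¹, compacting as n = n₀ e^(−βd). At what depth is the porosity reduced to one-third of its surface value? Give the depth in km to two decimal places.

2.47 km

n/n₀ = 1/3 ⇒ exp(−β·d) = 1/3 ⇒ d = ln(3) / β
d = 1.0986 / 0.444 = 2.474 km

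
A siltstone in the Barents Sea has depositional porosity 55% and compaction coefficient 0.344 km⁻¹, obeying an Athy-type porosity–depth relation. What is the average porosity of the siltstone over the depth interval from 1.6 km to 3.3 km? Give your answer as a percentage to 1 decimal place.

24.0%

⟨phi⟩ = (1/(z₂−z₁)) ∫ phi₀ e^(−kz) dz = phi₀·(e^(−k·z₁) − e^(−k·z₂)) / (k·(z₂−z₁))
e^(−0.344×1.6) = 0.5767; e^(−0.344×3.3) = 0.3214
⟨phi⟩ = 0.55 × (0.5767 − 0.3214) / (0.344 × 1.7) = 0.55 × 0.4367 = 0.2402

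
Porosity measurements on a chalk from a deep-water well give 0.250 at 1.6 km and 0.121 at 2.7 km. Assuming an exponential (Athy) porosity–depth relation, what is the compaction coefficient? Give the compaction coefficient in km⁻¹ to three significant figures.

Athy: φ(Z) = φ₀ e^(−βZ) ⇒ φ₁/φ₂ = e^{β(Z₂−Z₁)} ⇒ β = ln(φ₁/φ₂)/(Z₂−Z₁)
β = ln(0.25/0.121) / (2.7 − 1.6) = ln(2.066) / 1.1 = 0.7257 / 1.1 = 0.6597 km⁻¹

0.660 km⁻¹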